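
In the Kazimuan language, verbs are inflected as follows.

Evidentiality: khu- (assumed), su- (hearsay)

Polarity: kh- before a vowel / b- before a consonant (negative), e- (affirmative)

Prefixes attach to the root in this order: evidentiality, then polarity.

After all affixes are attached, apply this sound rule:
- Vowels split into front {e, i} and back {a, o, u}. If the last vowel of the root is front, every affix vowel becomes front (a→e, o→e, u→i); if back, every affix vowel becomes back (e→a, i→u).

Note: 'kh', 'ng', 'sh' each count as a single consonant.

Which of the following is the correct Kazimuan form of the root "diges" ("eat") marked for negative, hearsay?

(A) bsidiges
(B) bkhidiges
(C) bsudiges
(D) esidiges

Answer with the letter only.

A

Attach evidentiality hearsay su- → sudiges.
Attach polarity negative b- (before consonant 's') → bsudiges.
Apply vowel harmony: bsudiges → bsidiges.
So the correct form is bsidiges, option (A).
(B) bkhidiges is wrong: it uses assumed instead of hearsay for evidentiality.
(D) esidiges is wrong: it uses affirmative instead of negative for polarity.
(C) bsudiges is wrong: it fails to apply the sound rule(s).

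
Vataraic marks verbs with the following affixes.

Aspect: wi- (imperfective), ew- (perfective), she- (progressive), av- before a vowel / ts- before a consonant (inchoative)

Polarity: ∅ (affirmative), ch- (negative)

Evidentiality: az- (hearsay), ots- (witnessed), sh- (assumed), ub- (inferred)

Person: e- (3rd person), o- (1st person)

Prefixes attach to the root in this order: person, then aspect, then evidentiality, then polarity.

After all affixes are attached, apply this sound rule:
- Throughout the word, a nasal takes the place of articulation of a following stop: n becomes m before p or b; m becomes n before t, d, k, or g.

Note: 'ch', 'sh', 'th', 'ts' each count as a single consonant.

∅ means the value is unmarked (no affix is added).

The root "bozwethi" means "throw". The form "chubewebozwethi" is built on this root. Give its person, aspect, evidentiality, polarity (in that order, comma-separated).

3rd person, perfective, inferred, negative

Segment: ch-ub-ew-e-bozwethi.
person: e- → 3rd person.
aspect: ew- → perfective.
evidentiality: ub- → inferred.
polarity: ch- → negative.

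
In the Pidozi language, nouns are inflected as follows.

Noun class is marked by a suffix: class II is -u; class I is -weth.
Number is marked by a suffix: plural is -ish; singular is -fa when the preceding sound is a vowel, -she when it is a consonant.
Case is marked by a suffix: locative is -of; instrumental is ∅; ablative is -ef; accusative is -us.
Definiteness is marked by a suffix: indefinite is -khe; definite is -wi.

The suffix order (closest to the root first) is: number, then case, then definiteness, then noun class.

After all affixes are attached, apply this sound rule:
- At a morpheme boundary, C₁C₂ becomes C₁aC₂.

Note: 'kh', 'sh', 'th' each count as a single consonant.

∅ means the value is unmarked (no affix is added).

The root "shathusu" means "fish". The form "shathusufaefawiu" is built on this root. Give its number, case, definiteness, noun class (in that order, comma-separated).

singular, ablative, definite, class II

Segment: shathusu-fa-ef-wi-u.
number: -fa/she → singular.
case: -ef → ablative.
definiteness: -wi → definite.
noun class: -u → class II.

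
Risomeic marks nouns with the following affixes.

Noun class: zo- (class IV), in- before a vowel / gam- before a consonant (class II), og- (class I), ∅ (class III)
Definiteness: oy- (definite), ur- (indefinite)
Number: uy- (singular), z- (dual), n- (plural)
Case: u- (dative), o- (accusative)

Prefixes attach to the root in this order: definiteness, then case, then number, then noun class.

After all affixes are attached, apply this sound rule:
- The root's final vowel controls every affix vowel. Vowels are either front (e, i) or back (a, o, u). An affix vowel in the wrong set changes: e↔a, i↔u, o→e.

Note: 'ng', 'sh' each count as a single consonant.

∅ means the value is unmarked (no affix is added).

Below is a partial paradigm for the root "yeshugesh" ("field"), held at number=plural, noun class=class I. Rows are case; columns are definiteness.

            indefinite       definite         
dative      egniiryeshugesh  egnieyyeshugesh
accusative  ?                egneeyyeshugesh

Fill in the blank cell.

Attach definiteness indefinite ur- → uryeshugesh.
Attach case accusative o- → ouryeshugesh.
Attach number plural n- → nouryeshugesh.
Attach noun class class I og- → ognouryeshugesh.
Apply vowel harmony: ognouryeshugesh → egneiryeshugesh.

egneiryeshugesh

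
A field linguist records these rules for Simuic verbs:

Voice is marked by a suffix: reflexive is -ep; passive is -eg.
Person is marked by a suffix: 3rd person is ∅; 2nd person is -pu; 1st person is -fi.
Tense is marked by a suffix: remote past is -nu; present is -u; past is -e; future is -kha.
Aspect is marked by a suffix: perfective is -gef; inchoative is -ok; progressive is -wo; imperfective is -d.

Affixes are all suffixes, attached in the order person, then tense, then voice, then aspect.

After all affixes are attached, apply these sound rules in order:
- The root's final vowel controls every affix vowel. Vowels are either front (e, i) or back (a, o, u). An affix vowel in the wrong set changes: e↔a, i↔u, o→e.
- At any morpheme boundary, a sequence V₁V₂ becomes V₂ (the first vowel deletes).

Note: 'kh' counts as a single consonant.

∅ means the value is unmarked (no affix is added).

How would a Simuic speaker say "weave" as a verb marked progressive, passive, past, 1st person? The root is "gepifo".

Attach person 1st person -fi → gepifofi.
Attach tense past -e → gepifofie.
Attach voice passive -eg → gepifofieeg.
Attach aspect progressive -wo → gepifofieegwo.
Apply vowel harmony: gepifofieegwo → gepifofuaagwo.
Apply vowel deletion: gepifofuaagwo → gepifofagwo.

gepifofagwo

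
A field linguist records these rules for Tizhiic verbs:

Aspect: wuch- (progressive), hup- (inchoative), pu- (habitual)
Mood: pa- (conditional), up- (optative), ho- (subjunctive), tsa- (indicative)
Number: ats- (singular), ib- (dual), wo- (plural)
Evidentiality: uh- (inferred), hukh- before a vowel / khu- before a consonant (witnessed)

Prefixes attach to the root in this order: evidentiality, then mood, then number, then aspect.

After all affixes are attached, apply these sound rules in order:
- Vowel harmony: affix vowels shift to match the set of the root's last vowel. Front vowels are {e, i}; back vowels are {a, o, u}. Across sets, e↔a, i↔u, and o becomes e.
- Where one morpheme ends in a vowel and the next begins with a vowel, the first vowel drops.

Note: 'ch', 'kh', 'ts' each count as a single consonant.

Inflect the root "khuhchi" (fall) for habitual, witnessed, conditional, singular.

Attach evidentiality witnessed khu- (before consonant 'kh') → khukhuhchi.
Attach mood conditional pa- → pakhukhuhchi.
Attach number singular ats- → atspakhukhuhchi.
Attach aspect habitual pu- → puatspakhukhuhchi.
Apply vowel harmony: puatspakhukhuhchi → pietspekhikhuhchi.
Apply vowel deletion: pietspekhikhuhchi → petspekhikhuhchi.

petspekhikhuhchi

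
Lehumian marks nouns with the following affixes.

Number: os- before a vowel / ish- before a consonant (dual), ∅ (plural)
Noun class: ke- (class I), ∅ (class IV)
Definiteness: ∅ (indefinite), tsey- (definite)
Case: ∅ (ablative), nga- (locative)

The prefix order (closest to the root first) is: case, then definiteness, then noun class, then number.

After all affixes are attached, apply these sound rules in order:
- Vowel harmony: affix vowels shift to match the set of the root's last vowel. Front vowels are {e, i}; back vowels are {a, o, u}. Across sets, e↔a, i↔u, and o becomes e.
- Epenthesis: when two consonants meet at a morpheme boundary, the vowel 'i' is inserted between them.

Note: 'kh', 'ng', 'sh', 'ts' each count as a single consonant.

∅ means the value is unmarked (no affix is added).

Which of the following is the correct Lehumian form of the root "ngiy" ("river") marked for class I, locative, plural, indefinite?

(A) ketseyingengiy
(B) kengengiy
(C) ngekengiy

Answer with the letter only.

Attach case locative nga- → ngangiy.
definiteness = indefinite: zero marking, form stays ngangiy.
Attach noun class class I ke- → kengangiy.
number = plural: zero marking, form stays kengangiy.
Apply vowel harmony: kengangiy → kengengiy.
Epenthesis: no change.
So the correct form is kengengiy, option (B).
(C) ngekengiy is wrong: it has the affixes in the wrong order.
(A) ketseyingengiy is wrong: it uses definite instead of indefinite for definiteness.

B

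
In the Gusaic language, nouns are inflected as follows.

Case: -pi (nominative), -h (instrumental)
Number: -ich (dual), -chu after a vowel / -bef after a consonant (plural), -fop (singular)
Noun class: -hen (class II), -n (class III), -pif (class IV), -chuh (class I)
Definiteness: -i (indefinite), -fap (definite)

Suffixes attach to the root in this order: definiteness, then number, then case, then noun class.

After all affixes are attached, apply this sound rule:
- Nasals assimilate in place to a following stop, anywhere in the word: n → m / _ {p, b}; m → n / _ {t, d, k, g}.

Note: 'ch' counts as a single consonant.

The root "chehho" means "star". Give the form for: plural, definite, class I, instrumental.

Attach definiteness definite -fap → chehhofap.
Attach number plural -bef (after consonant 'p') → chehhofapbef.
Attach case instrumental -h → chehhofapbefh.
Attach noun class class I -chuh → chehhofapbefhchuh.
Nasal assimilation: no change.

chehhofapbefhchuh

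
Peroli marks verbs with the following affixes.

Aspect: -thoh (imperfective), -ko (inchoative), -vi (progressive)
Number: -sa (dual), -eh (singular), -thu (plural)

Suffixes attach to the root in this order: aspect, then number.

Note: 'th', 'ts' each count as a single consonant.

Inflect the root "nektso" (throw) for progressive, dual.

nektsovisa

Attach aspect progressive -vi → nektsovi.
Attach number dual -sa → nektsovisa.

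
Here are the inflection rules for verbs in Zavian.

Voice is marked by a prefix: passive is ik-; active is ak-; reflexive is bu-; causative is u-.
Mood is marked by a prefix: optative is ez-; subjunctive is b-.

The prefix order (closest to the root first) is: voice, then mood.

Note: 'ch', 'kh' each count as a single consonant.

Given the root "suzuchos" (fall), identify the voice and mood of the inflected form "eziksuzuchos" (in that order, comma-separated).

Segment: ez-ik-suzuchos.
voice: ik- → passive.
mood: ez- → optative.

passive, optative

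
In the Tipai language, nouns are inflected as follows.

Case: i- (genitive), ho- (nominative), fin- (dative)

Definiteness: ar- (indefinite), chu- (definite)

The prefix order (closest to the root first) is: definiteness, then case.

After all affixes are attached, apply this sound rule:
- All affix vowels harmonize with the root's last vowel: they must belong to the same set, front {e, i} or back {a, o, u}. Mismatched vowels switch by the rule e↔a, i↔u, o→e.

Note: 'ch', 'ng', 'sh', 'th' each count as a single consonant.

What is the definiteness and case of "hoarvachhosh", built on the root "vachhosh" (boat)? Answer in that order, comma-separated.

Segment: ho-ar-vachhosh.
definiteness: ar- → indefinite.
case: ho- → nominative.

indefinite, nominative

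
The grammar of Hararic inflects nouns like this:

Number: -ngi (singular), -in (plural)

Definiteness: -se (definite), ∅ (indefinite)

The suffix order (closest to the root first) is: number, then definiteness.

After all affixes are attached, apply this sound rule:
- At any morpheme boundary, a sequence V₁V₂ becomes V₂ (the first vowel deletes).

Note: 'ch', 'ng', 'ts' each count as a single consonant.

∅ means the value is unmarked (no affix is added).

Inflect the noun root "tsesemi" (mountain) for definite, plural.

tseseminse

Attach number plural -in → tsesemiin.
Attach definiteness definite -se → tsesemiinse.
Apply vowel deletion: tsesemiinse → tseseminse.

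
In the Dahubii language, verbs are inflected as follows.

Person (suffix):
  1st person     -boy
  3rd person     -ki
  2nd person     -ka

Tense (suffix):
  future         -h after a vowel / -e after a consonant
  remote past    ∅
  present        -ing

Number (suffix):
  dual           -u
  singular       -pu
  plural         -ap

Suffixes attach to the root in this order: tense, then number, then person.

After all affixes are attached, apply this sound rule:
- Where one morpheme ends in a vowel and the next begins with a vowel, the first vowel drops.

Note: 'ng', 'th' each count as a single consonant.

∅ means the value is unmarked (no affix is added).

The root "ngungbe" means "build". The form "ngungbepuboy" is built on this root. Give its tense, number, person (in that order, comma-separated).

remote past, singular, 1st person

Segment: ngungbe-pu-boy.
tense: ∅ → remote past.
number: -pu → singular.
person: -boy → 1st person.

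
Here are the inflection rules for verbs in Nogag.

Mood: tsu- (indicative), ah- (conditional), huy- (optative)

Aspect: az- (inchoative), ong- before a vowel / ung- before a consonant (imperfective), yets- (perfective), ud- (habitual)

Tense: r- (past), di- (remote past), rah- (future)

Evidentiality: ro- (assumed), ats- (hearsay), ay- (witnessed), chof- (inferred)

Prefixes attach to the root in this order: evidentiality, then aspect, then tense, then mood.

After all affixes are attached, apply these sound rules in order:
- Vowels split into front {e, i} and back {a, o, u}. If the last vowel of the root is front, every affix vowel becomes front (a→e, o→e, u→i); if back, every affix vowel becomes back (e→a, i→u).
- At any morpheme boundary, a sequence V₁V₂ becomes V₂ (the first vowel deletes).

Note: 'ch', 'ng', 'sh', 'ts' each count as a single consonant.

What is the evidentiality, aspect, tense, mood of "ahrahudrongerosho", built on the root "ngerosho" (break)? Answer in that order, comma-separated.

Segment: ah-rah-ud-ro-ngerosho.
evidentiality: ro- → assumed.
aspect: ud- → habitual.
tense: rah- → future.
mood: ah- → conditional.

assumed, habitual, future, conditional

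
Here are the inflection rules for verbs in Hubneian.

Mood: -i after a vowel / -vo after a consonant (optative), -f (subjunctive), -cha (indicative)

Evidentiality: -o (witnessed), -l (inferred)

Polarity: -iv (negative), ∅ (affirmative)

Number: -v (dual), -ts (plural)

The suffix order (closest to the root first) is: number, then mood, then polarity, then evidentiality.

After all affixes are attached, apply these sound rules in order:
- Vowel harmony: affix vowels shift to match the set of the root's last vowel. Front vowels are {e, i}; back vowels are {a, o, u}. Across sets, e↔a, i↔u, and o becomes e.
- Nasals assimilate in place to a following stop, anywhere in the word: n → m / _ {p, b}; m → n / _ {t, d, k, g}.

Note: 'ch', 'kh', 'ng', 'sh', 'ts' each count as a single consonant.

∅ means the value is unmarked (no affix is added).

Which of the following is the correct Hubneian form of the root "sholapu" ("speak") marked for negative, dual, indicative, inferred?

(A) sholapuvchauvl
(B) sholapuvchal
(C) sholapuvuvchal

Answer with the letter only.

A

Attach number dual -v → sholapuv.
Attach mood indicative -cha → sholapuvcha.
Attach polarity negative -iv → sholapuvchaiv.
Attach evidentiality inferred -l → sholapuvchaivl.
Apply vowel harmony: sholapuvchaivl → sholapuvchauvl.
Nasal assimilation: no change.
So the correct form is sholapuvchauvl, option (A).
(C) sholapuvuvchal is wrong: it has the affixes in the wrong order.
(B) sholapuvchal is wrong: it uses affirmative instead of negative for polarity.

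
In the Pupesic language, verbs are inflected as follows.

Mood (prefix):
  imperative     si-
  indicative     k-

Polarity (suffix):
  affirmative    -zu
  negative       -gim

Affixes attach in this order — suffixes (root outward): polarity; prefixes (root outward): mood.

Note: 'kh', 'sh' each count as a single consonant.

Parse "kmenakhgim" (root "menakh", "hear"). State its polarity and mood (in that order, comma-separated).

negative, indicative

Segment: k-menakh-gim.
polarity: -gim → negative.
mood: k- → indicative.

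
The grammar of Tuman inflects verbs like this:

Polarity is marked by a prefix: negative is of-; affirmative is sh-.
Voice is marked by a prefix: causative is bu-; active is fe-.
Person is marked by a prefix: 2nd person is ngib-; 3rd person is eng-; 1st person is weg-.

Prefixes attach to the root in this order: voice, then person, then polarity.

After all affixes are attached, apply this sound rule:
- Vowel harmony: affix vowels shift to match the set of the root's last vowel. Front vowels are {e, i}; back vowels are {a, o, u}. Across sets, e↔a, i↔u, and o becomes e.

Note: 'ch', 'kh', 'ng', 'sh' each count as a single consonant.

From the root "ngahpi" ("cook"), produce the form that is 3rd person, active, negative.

efengfengahpi

Attach voice active fe- → fengahpi.
Attach person 3rd person eng- → engfengahpi.
Attach polarity negative of- → ofengfengahpi.
Apply vowel harmony: ofengfengahpi → efengfengahpi.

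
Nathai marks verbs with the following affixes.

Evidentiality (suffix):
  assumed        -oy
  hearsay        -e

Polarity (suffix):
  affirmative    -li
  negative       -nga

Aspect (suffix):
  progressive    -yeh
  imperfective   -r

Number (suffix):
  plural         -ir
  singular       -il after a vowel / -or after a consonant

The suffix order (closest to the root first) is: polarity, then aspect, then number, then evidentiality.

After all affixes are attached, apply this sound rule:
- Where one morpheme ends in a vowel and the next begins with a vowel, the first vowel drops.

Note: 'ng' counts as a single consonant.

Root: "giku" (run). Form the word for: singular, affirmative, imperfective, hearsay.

Attach polarity affirmative -li → gikuli.
Attach aspect imperfective -r → gikulir.
Attach number singular -or (after consonant 'r') → gikuliror.
Attach evidentiality hearsay -e → gikulirore.
Vowel deletion: no change.

gikulirore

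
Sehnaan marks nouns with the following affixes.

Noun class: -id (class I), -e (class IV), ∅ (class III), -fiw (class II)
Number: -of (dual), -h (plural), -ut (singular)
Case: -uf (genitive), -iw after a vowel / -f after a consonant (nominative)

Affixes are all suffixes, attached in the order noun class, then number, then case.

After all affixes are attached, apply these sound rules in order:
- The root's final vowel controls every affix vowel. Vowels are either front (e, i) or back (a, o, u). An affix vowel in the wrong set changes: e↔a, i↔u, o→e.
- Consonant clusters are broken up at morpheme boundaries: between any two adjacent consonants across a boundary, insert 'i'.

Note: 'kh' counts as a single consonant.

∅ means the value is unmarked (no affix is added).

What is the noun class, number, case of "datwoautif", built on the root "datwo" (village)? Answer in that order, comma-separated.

Segment: datwo-e-ut-f.
noun class: -e → class IV.
number: -ut → singular.
case: -iw/f → nominative.

class IV, singular, nominative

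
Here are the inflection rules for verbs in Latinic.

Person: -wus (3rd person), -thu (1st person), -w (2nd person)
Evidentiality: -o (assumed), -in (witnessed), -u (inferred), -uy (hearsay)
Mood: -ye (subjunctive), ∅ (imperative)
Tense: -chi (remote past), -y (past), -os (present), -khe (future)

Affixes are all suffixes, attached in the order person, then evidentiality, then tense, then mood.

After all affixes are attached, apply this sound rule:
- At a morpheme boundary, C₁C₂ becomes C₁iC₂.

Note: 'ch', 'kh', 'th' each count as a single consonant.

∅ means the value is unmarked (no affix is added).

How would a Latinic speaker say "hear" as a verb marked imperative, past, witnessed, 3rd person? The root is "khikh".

Attach person 3rd person -wus → khikhwus.
Attach evidentiality witnessed -in → khikhwusin.
Attach tense past -y → khikhwusiny.
mood = imperative: zero marking, form stays khikhwusiny.
Apply epenthesis: khikhwusiny → khikhiwusiniy.

khikhiwusiniy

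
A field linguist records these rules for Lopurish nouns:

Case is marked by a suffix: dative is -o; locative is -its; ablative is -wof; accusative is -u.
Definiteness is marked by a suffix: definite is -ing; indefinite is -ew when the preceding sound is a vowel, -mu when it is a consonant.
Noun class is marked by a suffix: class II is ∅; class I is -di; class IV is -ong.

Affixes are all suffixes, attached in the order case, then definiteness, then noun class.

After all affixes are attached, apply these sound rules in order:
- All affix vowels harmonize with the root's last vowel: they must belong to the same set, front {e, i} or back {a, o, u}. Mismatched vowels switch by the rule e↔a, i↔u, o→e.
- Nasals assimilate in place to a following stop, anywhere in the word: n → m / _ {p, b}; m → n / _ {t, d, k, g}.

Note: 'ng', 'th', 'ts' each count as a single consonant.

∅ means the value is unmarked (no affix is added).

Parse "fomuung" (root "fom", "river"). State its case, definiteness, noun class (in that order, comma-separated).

Segment: fom-u-ing.
case: -u → accusative.
definiteness: -ing → definite.
noun class: ∅ → class II.

accusative, definite, class II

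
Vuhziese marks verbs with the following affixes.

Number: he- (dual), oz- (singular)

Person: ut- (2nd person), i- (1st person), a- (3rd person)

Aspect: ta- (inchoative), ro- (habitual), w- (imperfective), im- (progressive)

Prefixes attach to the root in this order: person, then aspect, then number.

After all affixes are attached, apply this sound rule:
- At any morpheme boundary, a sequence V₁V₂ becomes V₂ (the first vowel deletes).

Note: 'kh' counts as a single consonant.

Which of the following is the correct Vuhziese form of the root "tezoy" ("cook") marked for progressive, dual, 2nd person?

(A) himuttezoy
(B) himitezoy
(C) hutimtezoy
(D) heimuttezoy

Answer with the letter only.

Attach person 2nd person ut- → uttezoy.
Attach aspect progressive im- → imuttezoy.
Attach number dual he- → heimuttezoy.
Apply vowel deletion: heimuttezoy → himuttezoy.
So the correct form is himuttezoy, option (A).
(D) heimuttezoy is wrong: it fails to apply the sound rule(s).
(B) himitezoy is wrong: it uses 1st person instead of 2nd person for person.
(C) hutimtezoy is wrong: it has the affixes in the wrong order.

A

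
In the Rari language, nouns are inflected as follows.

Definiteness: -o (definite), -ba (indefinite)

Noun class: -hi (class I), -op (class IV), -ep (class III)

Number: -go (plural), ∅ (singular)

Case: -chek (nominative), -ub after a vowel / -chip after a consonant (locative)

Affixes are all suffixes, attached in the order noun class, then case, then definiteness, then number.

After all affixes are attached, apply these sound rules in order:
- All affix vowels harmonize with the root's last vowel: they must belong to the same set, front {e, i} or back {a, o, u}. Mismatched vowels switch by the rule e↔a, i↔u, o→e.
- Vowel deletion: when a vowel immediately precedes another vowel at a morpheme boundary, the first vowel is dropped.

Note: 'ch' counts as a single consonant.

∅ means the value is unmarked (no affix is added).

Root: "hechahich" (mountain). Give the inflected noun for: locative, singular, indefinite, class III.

Attach noun class class III -ep → hechahichep.
Attach case locative -chip (after consonant 'p') → hechahichepchip.
Attach definiteness indefinite -ba → hechahichepchipba.
number = singular: zero marking, form stays hechahichepchipba.
Apply vowel harmony: hechahichepchipba → hechahichepchipbe.
Vowel deletion: no change.

hechahichepchipbe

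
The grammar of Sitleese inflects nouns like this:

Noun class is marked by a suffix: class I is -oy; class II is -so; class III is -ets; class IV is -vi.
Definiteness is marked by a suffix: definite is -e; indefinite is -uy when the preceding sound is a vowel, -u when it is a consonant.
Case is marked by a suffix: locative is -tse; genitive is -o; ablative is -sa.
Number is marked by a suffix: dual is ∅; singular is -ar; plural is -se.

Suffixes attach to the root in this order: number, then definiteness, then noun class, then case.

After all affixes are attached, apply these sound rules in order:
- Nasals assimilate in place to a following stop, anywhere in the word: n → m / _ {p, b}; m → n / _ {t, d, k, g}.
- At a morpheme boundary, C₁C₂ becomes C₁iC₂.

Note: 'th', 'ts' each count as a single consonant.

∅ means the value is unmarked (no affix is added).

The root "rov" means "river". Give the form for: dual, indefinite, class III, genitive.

number = dual: zero marking, form stays rov.
Attach definiteness indefinite -u (after consonant 'v') → rovu.
Attach noun class class III -ets → rovuets.
Attach case genitive -o → rovuetso.
Nasal assimilation: no change.
Epenthesis: no change.

rovuetso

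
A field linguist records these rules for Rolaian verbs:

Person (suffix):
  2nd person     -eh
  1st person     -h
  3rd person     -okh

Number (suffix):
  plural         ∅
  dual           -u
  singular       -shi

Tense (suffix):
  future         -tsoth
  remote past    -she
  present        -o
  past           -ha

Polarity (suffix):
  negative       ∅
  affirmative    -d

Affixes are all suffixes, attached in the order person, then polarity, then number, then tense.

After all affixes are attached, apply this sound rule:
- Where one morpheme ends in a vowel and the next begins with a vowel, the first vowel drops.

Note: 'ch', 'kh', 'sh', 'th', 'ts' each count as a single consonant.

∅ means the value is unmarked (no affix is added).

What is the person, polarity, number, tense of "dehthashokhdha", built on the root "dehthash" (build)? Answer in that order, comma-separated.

Segment: dehthash-okh-d-ha.
person: -okh → 3rd person.
polarity: -d → affirmative.
number: ∅ → plural.
tense: -ha → past.

3rd person, affirmative, plural, past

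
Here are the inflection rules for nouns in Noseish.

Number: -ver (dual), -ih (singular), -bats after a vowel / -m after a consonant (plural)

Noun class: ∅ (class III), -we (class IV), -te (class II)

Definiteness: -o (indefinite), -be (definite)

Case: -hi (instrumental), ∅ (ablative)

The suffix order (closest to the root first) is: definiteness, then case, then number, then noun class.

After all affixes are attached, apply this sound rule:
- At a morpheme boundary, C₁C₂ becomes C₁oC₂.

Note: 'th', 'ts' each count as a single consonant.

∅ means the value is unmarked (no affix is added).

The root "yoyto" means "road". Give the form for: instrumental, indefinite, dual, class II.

yoytoohiverote

Attach definiteness indefinite -o → yoytoo.
Attach case instrumental -hi → yoytoohi.
Attach number dual -ver → yoytoohiver.
Attach noun class class II -te → yoytoohiverte.
Apply epenthesis: yoytoohiverte → yoytoohiverote.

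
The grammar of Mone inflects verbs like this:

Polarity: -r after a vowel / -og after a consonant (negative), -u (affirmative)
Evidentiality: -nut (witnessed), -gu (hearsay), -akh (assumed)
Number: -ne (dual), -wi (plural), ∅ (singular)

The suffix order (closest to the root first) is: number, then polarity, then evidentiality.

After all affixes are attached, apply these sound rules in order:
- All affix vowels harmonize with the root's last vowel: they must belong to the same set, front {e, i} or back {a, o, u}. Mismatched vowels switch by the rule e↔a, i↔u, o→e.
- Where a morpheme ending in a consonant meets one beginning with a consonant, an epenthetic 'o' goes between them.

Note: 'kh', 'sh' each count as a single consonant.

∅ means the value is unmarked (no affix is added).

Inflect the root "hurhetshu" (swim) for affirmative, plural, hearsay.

hurhetshuwuugu

Attach number plural -wi → hurhetshuwi.
Attach polarity affirmative -u → hurhetshuwiu.
Attach evidentiality hearsay -gu → hurhetshuwiugu.
Apply vowel harmony: hurhetshuwiugu → hurhetshuwuugu.
Epenthesis: no change.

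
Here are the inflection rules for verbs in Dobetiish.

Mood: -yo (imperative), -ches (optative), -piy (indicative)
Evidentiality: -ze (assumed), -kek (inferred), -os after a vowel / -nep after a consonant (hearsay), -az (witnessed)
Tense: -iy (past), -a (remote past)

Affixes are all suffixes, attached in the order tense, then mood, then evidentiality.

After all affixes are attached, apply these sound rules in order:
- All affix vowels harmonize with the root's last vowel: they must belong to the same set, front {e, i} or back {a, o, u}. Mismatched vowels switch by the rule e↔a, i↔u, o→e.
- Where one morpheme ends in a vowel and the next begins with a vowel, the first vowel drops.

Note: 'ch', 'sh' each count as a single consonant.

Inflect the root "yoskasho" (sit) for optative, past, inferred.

Attach tense past -iy → yoskashoiy.
Attach mood optative -ches → yoskashoiyches.
Attach evidentiality inferred -kek → yoskashoiycheskek.
Apply vowel harmony: yoskashoiycheskek → yoskashouychaskak.
Apply vowel deletion: yoskashouychaskak → yoskashuychaskak.

yoskashuychaskak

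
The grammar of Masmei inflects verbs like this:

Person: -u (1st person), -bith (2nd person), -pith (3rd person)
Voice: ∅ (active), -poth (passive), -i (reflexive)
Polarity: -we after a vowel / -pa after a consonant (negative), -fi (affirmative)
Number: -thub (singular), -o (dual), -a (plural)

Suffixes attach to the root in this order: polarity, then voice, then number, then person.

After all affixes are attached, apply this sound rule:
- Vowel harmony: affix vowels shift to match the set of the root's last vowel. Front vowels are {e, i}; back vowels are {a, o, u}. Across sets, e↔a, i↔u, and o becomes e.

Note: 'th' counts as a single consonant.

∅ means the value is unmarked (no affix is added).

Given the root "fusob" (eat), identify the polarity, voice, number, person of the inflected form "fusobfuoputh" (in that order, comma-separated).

Segment: fusob-fi-o-pith.
polarity: -fi → affirmative.
voice: ∅ → active.
number: -o → dual.
person: -pith → 3rd person.

affirmative, active, dual, 3rd person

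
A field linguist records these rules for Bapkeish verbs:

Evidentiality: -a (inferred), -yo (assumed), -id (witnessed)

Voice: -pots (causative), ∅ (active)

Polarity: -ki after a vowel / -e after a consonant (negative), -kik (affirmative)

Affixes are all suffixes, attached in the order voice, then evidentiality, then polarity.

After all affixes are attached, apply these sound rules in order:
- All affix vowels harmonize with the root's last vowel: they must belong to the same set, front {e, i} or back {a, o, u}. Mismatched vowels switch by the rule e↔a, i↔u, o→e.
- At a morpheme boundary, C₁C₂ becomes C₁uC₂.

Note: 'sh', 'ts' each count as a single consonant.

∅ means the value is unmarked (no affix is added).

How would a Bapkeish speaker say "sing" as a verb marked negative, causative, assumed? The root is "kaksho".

Attach voice causative -pots → kakshopots.
Attach evidentiality assumed -yo → kakshopotsyo.
Attach polarity negative -ki (after vowel 'o') → kakshopotsyoki.
Apply vowel harmony: kakshopotsyoki → kakshopotsyoku.
Apply epenthesis: kakshopotsyoku → kakshopotsuyoku.

kakshopotsuyoku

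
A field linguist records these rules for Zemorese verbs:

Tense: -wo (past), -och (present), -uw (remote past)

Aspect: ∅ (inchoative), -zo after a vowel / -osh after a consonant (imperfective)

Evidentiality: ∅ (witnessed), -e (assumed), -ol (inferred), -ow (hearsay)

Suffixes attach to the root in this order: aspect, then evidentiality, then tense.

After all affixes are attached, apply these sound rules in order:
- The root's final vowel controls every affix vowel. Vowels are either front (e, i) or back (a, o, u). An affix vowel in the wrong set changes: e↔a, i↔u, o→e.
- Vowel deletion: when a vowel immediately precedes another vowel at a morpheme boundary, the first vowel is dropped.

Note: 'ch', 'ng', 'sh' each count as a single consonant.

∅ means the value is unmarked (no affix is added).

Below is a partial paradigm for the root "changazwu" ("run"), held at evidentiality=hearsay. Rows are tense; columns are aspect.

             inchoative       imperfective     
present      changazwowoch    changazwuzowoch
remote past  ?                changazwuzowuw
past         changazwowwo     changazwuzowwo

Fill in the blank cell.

aspect = inchoative: zero marking, form stays changazwu.
Attach evidentiality hearsay -ow → changazwuow.
Attach tense remote past -uw → changazwuowuw.
Vowel harmony: no change.
Apply vowel deletion: changazwuowuw → changazwowuw.

changazwowuw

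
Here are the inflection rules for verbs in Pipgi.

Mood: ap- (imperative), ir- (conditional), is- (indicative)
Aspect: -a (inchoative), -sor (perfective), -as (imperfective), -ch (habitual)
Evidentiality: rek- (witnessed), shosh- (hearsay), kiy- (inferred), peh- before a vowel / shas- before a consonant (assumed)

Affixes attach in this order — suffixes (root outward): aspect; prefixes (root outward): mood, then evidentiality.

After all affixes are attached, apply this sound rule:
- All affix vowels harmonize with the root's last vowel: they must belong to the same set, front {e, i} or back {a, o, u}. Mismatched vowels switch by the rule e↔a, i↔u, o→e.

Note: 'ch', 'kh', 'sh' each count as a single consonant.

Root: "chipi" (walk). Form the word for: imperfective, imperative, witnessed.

Attach mood imperative ap- → apchipi.
Attach evidentiality witnessed rek- → rekapchipi.
Attach aspect imperfective -as → rekapchipias.
Apply vowel harmony: rekapchipias → rekepchipies.

rekepchipies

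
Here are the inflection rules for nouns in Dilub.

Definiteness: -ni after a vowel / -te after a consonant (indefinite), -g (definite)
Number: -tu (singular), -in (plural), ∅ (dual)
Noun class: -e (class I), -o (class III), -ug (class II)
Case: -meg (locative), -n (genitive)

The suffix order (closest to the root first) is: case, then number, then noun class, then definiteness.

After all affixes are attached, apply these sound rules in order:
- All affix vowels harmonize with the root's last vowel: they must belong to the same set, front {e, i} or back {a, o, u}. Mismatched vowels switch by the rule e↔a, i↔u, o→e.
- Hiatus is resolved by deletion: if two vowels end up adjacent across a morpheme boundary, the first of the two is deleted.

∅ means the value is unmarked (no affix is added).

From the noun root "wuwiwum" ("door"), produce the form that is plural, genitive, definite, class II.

Attach case genitive -n → wuwiwumn.
Attach number plural -in → wuwiwumnin.
Attach noun class class II -ug → wuwiwumninug.
Attach definiteness definite -g → wuwiwumninugg.
Apply vowel harmony: wuwiwumninugg → wuwiwumnunugg.
Vowel deletion: no change.

wuwiwumnunugg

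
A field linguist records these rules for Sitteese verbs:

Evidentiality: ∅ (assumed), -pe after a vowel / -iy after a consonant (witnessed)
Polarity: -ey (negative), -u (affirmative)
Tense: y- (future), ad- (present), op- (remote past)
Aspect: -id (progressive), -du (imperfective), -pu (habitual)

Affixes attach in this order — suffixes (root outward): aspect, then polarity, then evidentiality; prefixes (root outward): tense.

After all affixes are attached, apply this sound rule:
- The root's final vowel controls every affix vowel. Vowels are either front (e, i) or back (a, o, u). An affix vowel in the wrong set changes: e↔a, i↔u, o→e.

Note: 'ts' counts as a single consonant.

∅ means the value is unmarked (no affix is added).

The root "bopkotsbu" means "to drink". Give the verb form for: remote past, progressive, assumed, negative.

Attach aspect progressive -id → bopkotsbuid.
Attach polarity negative -ey → bopkotsbuidey.
evidentiality = assumed: zero marking, form stays bopkotsbuidey.
Attach tense remote past op- → opbopkotsbuidey.
Apply vowel harmony: opbopkotsbuidey → opbopkotsbuuday.

opbopkotsbuuday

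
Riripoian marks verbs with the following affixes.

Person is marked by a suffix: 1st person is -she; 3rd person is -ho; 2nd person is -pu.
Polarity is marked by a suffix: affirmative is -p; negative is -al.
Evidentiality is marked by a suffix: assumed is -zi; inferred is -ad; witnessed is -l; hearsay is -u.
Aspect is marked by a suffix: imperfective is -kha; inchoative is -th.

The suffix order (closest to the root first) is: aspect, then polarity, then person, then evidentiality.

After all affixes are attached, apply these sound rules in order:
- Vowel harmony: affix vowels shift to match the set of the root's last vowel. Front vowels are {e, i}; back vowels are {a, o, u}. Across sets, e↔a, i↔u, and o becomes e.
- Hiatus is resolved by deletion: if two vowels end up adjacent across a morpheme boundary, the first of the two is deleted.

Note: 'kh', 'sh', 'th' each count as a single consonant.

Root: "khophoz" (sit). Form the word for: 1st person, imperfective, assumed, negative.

Attach aspect imperfective -kha → khophozkha.
Attach polarity negative -al → khophozkhaal.
Attach person 1st person -she → khophozkhaalshe.
Attach evidentiality assumed -zi → khophozkhaalshezi.
Apply vowel harmony: khophozkhaalshezi → khophozkhaalshazu.
Apply vowel deletion: khophozkhaalshazu → khophozkhalshazu.

khophozkhalshazu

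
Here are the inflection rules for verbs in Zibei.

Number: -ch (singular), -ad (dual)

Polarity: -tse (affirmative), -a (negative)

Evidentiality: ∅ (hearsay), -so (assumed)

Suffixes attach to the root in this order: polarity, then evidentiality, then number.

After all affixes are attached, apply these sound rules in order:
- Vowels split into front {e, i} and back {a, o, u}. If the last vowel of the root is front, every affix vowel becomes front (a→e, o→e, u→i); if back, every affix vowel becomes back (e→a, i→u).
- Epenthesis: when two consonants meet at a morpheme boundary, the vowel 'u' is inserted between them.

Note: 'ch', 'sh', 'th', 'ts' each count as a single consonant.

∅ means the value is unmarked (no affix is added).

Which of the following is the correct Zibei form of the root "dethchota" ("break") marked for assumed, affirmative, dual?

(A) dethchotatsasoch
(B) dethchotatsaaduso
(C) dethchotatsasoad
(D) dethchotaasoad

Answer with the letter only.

Attach polarity affirmative -tse → dethchotatse.
Attach evidentiality assumed -so → dethchotatseso.
Attach number dual -ad → dethchotatsesoad.
Apply vowel harmony: dethchotatsesoad → dethchotatsasoad.
Epenthesis: no change.
So the correct form is dethchotatsasoad, option (C).
(A) dethchotatsasoch is wrong: it uses singular instead of dual for number.
(B) dethchotatsaaduso is wrong: it has the affixes in the wrong order.
(D) dethchotaasoad is wrong: it uses negative instead of affirmative for polarity.

C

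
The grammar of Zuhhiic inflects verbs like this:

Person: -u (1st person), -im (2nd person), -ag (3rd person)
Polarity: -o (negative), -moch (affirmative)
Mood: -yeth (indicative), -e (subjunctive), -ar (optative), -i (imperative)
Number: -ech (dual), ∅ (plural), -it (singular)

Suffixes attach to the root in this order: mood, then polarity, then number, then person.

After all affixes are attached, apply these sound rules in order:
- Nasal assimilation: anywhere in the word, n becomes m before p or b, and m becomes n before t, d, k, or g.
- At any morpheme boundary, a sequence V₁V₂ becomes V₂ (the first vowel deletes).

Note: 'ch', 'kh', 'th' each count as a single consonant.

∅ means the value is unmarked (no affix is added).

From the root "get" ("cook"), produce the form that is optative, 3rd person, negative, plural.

Attach mood optative -ar → getar.
Attach polarity negative -o → getaro.
number = plural: zero marking, form stays getaro.
Attach person 3rd person -ag → getaroag.
Nasal assimilation: no change.
Apply vowel deletion: getaroag → getarag.

getarag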